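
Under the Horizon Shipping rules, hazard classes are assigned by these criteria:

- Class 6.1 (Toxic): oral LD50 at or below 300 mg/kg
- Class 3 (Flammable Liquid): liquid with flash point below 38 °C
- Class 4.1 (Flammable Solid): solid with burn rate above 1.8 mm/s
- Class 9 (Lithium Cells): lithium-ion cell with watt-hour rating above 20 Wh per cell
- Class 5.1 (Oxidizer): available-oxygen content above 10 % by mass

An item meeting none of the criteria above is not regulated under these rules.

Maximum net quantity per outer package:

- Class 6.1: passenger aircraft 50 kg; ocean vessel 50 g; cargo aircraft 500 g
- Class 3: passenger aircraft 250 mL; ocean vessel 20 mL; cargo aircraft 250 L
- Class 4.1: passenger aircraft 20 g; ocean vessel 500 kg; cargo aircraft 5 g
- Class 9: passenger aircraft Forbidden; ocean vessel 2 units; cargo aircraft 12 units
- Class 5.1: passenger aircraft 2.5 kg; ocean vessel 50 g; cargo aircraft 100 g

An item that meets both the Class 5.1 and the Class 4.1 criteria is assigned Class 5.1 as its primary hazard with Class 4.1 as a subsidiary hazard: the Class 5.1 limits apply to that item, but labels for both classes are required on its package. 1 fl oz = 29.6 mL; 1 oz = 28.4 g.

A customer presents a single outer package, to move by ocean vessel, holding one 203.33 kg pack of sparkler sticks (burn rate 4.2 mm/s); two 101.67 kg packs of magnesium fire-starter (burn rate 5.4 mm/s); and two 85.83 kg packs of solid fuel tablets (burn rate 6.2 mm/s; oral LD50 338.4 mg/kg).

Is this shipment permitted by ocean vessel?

With burn rate 4.2 mm/s (> 1.8 mm/s), the sparkler sticks fall in Class 4.1.
With burn rate 5.4 mm/s (> 1.8 mm/s), the magnesium fire-starter falls in Class 4.1.
With burn rate 6.2 mm/s (> 1.8 mm/s), the solid fuel tablets fall in Class 4.1.
Class 4.1 net quantity: 203.33 kg + (two 101.67 kg packs = 203.34 kg) + (two 85.83 kg packs = 171.66 kg) = 578.33 kg.
That exceeds the Class 4.1 ocean vessel limit of 500 kg.

No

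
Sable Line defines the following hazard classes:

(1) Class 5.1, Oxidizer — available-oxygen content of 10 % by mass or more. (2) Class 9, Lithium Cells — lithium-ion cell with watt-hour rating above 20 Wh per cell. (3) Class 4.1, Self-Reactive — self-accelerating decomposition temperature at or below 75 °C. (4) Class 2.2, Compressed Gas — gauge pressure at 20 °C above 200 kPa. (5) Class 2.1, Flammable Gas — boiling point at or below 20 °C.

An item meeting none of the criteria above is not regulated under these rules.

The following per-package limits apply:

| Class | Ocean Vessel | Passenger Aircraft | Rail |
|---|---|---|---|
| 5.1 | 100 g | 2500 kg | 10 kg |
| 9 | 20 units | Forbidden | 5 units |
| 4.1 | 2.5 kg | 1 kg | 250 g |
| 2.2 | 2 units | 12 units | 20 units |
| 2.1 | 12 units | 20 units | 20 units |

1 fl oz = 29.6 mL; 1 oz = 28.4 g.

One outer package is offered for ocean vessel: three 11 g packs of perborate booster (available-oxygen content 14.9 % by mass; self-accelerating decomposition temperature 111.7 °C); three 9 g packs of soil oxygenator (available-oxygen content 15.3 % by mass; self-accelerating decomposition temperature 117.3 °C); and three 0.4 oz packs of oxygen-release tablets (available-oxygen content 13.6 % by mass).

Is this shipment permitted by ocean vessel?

With available-oxygen content 14.9 % by mass (≥ 10 % by mass), the perborate booster falls in Class 5.1.
Available-oxygen content 15.3 % by mass meets the Class 5.1 criterion (Oxidizer), so the soil oxygenator is Class 5.1.
Oxygen-release tablets: available-oxygen content 13.6 % by mass ≥ 10 % by mass → Class 5.1 (Oxidizer).
Class 5.1 net quantity: (three 11 g packs = 33 g) + (three 9 g packs = 27 g) + (three 0.4 oz packs = 34.08 g) = 94.08 g.
That is within the Class 5.1 ocean vessel limit of 100 g.

Yes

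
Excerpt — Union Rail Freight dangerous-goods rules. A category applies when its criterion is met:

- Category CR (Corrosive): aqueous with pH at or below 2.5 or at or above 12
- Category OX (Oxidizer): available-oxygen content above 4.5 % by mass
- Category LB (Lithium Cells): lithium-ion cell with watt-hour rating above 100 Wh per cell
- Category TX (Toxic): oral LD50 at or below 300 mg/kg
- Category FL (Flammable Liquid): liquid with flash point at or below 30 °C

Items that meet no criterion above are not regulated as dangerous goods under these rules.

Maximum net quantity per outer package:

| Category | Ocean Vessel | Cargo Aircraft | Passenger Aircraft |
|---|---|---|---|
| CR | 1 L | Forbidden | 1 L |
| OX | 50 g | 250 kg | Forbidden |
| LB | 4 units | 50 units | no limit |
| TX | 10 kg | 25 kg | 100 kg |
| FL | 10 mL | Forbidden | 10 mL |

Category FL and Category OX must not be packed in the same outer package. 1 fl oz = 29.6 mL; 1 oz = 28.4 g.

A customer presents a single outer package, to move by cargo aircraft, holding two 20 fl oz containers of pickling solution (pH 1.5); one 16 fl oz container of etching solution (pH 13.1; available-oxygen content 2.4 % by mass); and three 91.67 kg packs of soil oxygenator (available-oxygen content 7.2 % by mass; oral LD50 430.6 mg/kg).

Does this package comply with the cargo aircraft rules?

No

With pH 1.5 (≤ 2.5), the pickling solution falls in Category CR.
pH 13.1 meets the Category CR criterion (Corrosive), so the etching solution is Category CR.
The soil oxygenator has available-oxygen content 7.2 % by mass, which is > 4.5 % by mass, so it is Category OX (Oxidizer).
Category CR net quantity: (two 20 fl oz containers = 1.184 L) + (one 16 fl oz container = 473.6 mL) = 1657.6 mL.
By cargo aircraft, Category CR is Forbidden regardless of quantity.
Category OX quantity: three 91.67 kg packs = 275.01 kg.
275.01 kg exceeds the cargo aircraft limit of 250 kg for Category OX.
The segregation rule (Category FL with Category OX) does not apply to Category CR with Category OX.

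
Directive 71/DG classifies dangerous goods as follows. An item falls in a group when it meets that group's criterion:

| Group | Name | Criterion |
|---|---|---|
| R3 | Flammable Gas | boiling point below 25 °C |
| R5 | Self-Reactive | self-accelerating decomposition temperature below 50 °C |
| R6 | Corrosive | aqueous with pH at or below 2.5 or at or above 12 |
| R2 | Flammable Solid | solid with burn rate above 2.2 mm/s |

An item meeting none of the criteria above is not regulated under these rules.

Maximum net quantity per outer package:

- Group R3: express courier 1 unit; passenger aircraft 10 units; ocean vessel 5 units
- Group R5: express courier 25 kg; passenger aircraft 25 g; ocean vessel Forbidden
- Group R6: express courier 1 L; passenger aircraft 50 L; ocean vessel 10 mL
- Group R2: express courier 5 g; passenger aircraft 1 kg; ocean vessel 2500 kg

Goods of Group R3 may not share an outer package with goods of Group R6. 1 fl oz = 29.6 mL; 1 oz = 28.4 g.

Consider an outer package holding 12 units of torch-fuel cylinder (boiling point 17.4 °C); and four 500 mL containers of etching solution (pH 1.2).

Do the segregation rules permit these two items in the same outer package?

With boiling point 17.4 °C (< 25 °C), the torch-fuel cylinder falls in Group R3.
With pH 1.2 (≤ 2.5), the etching solution falls in Group R6.
Group R3 and Group R6 may not share an outer package.

No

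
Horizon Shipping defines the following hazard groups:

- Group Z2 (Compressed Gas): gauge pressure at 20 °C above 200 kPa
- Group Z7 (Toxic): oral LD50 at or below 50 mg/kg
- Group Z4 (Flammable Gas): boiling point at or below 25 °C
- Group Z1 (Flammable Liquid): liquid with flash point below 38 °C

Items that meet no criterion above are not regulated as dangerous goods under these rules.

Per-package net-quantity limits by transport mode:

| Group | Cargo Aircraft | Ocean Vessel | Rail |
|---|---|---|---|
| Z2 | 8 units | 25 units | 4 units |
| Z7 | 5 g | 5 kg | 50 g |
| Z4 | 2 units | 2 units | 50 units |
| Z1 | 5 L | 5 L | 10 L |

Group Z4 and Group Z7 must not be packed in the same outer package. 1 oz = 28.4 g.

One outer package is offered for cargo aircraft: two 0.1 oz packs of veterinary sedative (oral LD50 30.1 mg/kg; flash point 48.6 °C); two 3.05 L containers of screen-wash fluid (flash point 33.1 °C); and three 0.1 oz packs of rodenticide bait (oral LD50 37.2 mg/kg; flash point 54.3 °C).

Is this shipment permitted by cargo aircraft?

Oral LD50 30.1 mg/kg meets the Group Z7 criterion (Toxic), so the veterinary sedative is Group Z7.
Screen-wash fluid: flash point 33.1 °C < 38 °C → Group Z1 (Flammable Liquid).
Rodenticide bait: oral LD50 37.2 mg/kg ≤ 50 mg/kg → Group Z7 (Toxic).
Group Z7 net quantity: (two 0.1 oz packs = 5.68 g) + (three 0.1 oz packs = 8.52 g) = 14.2 g.
14.2 g exceeds the cargo aircraft limit of 5 g for Group Z7.
Group Z1 quantity: two 3.05 L containers = 6.1 L.
That exceeds the Group Z1 cargo aircraft limit of 5 L.
The segregation rule (Group Z4 with Group Z7) does not apply to Group Z7 with Group Z1.

No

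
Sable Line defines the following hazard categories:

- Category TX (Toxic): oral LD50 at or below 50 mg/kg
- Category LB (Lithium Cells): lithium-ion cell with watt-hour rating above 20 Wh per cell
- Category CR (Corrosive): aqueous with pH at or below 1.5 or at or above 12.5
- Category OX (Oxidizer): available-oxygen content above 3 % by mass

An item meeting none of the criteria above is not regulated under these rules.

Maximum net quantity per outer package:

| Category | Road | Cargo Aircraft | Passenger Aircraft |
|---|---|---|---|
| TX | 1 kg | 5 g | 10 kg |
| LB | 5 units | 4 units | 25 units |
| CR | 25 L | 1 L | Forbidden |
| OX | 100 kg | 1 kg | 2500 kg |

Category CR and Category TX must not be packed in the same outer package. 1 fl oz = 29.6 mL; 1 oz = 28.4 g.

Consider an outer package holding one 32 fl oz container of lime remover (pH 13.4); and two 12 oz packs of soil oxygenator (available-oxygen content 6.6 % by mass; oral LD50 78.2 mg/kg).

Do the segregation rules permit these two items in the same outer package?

Yes

Lime remover: pH 13.4 ≥ 12.5 → Category CR (Corrosive).
Soil oxygenator: available-oxygen content 6.6 % by mass > 3 % by mass → Category OX (Oxidizer).
No segregation rule bars Category CR with Category OX.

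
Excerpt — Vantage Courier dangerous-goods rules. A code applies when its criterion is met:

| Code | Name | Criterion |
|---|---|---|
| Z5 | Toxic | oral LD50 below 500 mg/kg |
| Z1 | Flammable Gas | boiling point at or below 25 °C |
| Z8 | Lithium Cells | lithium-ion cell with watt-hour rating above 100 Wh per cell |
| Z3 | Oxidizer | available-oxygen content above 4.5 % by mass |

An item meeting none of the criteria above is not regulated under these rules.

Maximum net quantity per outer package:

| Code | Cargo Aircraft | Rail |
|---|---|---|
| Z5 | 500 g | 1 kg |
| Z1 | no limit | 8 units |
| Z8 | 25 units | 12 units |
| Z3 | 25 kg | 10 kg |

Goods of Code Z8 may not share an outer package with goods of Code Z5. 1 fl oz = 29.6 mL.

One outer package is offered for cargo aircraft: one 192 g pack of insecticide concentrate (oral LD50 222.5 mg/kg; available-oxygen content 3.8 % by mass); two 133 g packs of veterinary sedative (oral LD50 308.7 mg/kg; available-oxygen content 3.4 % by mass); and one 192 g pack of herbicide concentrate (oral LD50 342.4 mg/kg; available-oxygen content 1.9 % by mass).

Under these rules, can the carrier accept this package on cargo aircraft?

No

Insecticide concentrate: oral LD50 222.5 mg/kg < 500 mg/kg → Code Z5 (Toxic).
The veterinary sedative has oral LD50 308.7 mg/kg, which is < 500 mg/kg, so it is Code Z5 (Toxic).
Herbicide concentrate: oral LD50 342.4 mg/kg < 500 mg/kg → Code Z5 (Toxic).
Code Z5 net quantity: 192 g + (two 133 g packs = 266 g) + 192 g = 650 g.
650 g exceeds the cargo aircraft limit of 500 g for Code Z5.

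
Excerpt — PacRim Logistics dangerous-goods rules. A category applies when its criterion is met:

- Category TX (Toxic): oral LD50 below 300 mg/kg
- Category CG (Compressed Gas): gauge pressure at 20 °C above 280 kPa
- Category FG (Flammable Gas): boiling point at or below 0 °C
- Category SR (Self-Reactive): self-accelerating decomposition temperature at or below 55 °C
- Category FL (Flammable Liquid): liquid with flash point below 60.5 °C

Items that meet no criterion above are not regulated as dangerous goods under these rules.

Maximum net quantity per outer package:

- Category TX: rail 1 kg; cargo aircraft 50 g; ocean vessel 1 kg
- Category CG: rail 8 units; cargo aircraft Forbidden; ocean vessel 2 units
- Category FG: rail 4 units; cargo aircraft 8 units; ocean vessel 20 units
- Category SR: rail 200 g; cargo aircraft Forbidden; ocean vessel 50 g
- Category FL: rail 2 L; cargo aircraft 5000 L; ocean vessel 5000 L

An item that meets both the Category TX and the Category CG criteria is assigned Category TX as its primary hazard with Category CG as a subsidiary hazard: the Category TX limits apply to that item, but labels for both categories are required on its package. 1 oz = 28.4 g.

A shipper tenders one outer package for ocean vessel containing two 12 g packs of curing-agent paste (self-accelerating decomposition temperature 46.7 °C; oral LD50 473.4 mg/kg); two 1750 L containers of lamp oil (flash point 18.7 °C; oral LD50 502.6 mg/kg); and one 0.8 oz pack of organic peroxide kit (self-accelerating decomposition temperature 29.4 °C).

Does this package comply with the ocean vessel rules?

The curing-agent paste has self-accelerating decomposition temperature 46.7 °C, which is ≤ 55 °C, so it is Category SR (Self-Reactive).
With flash point 18.7 °C (< 60.5 °C), the lamp oil falls in Category FL.
The organic peroxide kit has self-accelerating decomposition temperature 29.4 °C, which is ≤ 55 °C, so it is Category SR (Self-Reactive).
Total Category SR: (two 12 g packs = 24 g) + (one 0.8 oz pack = 22.72 g) = 46.72 g.
46.72 g is within the ocean vessel limit of 50 g for Category SR.
Category FL quantity: two 1750 L containers = 3500 L.
3500 L is within the ocean vessel limit of 5000 L for Category FL.
Every hazard category is within its ocean vessel limit and no segregation rule is violated.

Yes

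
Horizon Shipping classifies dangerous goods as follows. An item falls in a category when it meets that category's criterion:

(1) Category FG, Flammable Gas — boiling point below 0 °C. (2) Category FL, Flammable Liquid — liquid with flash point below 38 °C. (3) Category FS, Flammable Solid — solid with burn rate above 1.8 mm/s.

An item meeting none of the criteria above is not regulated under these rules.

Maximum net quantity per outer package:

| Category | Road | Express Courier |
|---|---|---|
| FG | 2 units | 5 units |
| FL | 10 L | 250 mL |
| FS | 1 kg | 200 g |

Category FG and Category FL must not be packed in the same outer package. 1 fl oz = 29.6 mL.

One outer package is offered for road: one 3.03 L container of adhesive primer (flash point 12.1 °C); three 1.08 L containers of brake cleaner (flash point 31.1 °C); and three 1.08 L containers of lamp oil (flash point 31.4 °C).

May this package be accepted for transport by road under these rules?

With flash point 12.1 °C (< 38 °C), the adhesive primer falls in Category FL.
Brake cleaner: flash point 31.1 °C < 38 °C → Category FL (Flammable Liquid).
Flash point 31.4 °C meets the Category FL criterion (Flammable Liquid), so the lamp oil is Category FL.
Category FL net quantity: 3.03 L + (three 1.08 L containers = 3.24 L) + (three 1.08 L containers = 3.24 L) = 9.51 L.
That is within the Category FL road limit of 10 L.

Yes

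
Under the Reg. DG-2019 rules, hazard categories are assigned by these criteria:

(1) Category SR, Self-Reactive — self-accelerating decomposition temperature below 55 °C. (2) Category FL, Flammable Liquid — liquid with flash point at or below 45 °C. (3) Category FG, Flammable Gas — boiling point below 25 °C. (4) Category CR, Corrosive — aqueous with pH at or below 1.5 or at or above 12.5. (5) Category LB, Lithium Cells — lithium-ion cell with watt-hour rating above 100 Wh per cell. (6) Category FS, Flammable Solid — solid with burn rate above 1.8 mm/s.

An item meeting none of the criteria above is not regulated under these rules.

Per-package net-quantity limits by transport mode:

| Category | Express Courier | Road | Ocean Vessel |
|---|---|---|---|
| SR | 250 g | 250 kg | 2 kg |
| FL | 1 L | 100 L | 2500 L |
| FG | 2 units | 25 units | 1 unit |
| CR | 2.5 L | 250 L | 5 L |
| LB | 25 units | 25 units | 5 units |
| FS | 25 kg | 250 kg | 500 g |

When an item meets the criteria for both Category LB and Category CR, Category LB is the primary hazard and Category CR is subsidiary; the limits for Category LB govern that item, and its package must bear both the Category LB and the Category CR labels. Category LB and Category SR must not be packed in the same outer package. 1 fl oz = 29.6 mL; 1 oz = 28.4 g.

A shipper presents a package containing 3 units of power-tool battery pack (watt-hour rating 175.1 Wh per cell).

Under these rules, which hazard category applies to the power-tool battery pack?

Category LB

With watt-hour rating 175.1 Wh per cell (> 100 Wh per cell), the power-tool battery pack falls in Category LB.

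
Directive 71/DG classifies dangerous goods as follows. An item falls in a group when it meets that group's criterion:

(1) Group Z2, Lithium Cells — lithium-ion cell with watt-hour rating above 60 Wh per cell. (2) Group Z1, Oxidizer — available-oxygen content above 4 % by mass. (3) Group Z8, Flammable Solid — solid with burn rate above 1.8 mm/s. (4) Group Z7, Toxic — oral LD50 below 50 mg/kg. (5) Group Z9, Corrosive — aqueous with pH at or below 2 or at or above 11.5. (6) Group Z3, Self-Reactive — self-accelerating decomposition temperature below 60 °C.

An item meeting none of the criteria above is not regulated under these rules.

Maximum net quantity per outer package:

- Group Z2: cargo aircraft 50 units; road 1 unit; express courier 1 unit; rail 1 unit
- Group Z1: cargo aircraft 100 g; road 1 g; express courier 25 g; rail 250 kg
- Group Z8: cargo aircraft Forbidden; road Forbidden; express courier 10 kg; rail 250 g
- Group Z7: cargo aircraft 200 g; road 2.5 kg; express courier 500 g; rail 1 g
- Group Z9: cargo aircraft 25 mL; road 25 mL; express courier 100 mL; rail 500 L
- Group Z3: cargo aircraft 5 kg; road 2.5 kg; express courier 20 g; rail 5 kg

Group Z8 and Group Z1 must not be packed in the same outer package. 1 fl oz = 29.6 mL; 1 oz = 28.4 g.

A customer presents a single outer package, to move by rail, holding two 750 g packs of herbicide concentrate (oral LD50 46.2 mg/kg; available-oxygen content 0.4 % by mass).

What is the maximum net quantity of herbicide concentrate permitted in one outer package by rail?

1 g

Herbicide concentrate: oral LD50 46.2 mg/kg < 50 mg/kg → Group Z7 (Toxic).
The rail limit for Group Z7 is 1 g.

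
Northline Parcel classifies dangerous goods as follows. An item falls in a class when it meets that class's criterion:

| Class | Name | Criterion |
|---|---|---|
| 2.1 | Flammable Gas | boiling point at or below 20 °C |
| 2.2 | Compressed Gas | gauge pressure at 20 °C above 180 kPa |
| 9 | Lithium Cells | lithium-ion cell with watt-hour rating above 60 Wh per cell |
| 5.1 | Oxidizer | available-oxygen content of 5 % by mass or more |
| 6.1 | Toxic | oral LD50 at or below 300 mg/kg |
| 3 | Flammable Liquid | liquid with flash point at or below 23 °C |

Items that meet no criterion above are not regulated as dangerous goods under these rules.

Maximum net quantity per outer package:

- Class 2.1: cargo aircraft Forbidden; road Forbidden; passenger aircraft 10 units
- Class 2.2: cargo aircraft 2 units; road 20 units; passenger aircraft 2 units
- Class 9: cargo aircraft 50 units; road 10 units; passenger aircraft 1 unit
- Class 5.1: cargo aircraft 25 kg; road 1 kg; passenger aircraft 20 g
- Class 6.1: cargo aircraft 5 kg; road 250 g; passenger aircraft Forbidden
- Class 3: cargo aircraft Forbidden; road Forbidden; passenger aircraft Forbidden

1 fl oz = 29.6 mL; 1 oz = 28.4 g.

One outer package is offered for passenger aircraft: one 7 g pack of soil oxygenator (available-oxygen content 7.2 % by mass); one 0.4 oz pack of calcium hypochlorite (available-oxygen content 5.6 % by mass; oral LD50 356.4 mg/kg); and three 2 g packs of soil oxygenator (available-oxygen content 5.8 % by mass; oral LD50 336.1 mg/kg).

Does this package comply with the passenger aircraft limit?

No

Available-oxygen content 7.2 % by mass meets the Class 5.1 criterion (Oxidizer), so the soil oxygenator is Class 5.1.
Calcium hypochlorite: available-oxygen content 5.6 % by mass ≥ 5 % by mass → Class 5.1 (Oxidizer).
Available-oxygen content 5.8 % by mass meets the Class 5.1 criterion (Oxidizer), so the soil oxygenator is Class 5.1.
Total Class 5.1: 7 g + (one 0.4 oz pack = 11.36 g) + (three 2 g packs = 6 g) = 24.36 g.
24.36 g exceeds the passenger aircraft limit of 20 g for Class 5.1.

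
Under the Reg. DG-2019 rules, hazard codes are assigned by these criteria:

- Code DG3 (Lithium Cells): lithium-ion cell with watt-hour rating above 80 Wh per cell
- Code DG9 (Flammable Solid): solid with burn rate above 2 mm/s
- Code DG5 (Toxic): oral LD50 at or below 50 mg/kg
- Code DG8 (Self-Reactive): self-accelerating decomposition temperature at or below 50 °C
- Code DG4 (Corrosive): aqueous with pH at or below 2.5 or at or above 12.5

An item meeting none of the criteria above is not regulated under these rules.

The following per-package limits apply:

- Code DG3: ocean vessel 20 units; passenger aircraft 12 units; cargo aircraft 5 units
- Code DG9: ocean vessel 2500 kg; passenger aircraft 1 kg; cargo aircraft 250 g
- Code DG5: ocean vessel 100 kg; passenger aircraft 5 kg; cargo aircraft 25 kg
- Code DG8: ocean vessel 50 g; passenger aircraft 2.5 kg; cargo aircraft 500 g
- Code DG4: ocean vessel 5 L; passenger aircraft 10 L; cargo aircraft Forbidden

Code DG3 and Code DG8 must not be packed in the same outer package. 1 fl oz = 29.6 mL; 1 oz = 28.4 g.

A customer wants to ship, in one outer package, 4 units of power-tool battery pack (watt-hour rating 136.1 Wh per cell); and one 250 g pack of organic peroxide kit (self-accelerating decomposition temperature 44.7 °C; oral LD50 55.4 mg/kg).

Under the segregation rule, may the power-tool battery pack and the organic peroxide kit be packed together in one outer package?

The power-tool battery pack has watt-hour rating 136.1 Wh per cell, which is > 80 Wh per cell, so it is Code DG3 (Lithium Cells).
With self-accelerating decomposition temperature 44.7 °C (≤ 50 °C), the organic peroxide kit falls in Code DG8.
Code DG3 and Code DG8 may not share an outer package.

No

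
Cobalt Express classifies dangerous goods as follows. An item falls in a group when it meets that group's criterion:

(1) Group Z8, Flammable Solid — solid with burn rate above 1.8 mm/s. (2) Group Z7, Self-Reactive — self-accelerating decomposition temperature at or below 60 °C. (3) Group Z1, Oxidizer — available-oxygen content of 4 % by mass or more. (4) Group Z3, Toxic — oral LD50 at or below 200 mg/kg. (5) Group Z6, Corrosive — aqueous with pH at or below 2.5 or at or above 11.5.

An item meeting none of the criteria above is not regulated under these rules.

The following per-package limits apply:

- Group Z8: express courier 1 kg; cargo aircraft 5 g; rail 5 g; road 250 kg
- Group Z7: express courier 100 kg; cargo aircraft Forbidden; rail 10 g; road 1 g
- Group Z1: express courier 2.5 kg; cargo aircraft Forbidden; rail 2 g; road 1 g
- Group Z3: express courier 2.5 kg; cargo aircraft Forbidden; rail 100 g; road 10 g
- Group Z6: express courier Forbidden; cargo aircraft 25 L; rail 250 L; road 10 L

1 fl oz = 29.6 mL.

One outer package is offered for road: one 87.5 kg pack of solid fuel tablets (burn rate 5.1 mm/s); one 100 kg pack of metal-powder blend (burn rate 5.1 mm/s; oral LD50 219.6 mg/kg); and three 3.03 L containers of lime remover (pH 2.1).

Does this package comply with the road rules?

Yes

With burn rate 5.1 mm/s (> 1.8 mm/s), the solid fuel tablets fall in Group Z8.
Burn rate 5.1 mm/s meets the Group Z8 criterion (Flammable Solid), so the metal-powder blend is Group Z8.
pH 2.1 meets the Group Z6 criterion (Corrosive), so the lime remover is Group Z6.
Total Group Z8: 87.5 kg + 100 kg = 187.5 kg.
That is within the Group Z8 road limit of 250 kg.
Group Z6 quantity: three 3.03 L containers = 9.09 L.
9.09 L ≤ 10 L (road limit, Group Z6) — within limit.
Every hazard group is within its road limit and no segregation rule is violated.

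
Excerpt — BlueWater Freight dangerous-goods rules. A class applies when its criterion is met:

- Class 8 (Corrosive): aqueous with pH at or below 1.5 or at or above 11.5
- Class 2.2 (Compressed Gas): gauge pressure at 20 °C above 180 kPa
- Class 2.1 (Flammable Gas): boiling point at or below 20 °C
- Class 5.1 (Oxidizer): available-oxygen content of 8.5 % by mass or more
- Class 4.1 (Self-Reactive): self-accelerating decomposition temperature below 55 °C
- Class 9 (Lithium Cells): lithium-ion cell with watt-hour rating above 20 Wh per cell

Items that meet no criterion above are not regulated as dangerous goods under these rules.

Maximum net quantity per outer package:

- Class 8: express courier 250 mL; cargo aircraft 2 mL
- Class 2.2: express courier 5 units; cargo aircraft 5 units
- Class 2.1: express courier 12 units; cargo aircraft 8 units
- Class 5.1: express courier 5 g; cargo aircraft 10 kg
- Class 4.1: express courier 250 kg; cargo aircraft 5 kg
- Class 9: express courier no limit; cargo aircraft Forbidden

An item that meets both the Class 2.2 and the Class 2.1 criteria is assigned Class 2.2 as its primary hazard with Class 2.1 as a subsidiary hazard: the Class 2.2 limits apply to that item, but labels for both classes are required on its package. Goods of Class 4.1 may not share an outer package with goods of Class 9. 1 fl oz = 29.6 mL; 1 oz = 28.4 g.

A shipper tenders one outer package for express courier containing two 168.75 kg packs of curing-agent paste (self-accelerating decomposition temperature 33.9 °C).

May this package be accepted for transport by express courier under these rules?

No

The curing-agent paste has self-accelerating decomposition temperature 33.9 °C, which is < 55 °C, so it is Class 4.1 (Self-Reactive).
Class 4.1 quantity: two 168.75 kg packs = 337.5 kg.
337.5 kg > 250 kg (express courier limit, Class 4.1) — over the limit.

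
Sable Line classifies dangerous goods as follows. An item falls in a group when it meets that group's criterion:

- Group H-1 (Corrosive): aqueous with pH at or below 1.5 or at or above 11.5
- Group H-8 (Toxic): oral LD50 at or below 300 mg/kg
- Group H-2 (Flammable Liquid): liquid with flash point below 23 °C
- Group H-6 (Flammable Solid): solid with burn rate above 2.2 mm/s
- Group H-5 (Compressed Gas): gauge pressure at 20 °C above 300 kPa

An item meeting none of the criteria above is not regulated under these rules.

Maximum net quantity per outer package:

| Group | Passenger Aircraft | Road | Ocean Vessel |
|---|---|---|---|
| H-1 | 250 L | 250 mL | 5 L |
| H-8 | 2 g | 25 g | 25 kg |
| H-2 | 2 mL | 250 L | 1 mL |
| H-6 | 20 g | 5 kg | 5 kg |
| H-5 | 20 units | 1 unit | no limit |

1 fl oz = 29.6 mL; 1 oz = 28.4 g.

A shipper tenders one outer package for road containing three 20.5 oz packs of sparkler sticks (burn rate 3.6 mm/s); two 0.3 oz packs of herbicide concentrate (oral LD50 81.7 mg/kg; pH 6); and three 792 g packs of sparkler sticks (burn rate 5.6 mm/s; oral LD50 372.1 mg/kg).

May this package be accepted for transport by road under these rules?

Sparkler sticks: burn rate 3.6 mm/s > 2.2 mm/s → Group H-6 (Flammable Solid).
The herbicide concentrate has oral LD50 81.7 mg/kg, which is ≤ 300 mg/kg, so it is Group H-8 (Toxic).
Burn rate 5.6 mm/s meets the Group H-6 criterion (Flammable Solid), so the sparkler sticks are Group H-6.
Total Group H-6: (three 20.5 oz packs = 1746.6 g) + (three 792 g packs = 2.376 kg) = 4122.6 g.
4122.6 g ≤ 5 kg (road limit, Group H-6) — within limit.
Group H-8 quantity: two 0.3 oz packs = 17.04 g.
That is within the Group H-8 road limit of 25 g.
Every hazard group is within its road limit and no segregation rule is violated.

Yes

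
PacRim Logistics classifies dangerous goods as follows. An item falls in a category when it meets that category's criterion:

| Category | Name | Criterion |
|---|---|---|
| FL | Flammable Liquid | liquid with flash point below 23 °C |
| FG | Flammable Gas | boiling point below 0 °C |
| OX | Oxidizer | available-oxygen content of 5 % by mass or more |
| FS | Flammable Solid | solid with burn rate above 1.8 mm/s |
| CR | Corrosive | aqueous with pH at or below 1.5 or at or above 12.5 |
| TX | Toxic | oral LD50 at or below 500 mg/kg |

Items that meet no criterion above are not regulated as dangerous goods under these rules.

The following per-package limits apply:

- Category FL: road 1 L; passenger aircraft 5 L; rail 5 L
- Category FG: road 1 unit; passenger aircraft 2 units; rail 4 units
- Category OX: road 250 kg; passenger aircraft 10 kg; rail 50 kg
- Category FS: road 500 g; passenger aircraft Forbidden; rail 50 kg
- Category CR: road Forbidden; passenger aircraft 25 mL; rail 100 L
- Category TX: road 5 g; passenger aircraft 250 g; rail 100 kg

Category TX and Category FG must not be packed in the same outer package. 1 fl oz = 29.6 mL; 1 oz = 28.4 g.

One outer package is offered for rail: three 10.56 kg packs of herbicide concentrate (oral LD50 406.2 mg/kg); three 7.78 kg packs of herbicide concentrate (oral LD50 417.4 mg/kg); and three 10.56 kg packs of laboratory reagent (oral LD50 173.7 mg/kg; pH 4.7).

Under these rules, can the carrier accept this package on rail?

Yes

Oral LD50 406.2 mg/kg meets the Category TX criterion (Toxic), so the herbicide concentrate is Category TX.
Oral LD50 417.4 mg/kg meets the Category TX criterion (Toxic), so the herbicide concentrate is Category TX.
Oral LD50 173.7 mg/kg meets the Category TX criterion (Toxic), so the laboratory reagent is Category TX.
Total Category TX: (three 10.56 kg packs = 31.68 kg) + (three 7.78 kg packs = 23.34 kg) + (three 10.56 kg packs = 31.68 kg) = 86.7 kg.
86.7 kg is within the rail limit of 100 kg for Category TX.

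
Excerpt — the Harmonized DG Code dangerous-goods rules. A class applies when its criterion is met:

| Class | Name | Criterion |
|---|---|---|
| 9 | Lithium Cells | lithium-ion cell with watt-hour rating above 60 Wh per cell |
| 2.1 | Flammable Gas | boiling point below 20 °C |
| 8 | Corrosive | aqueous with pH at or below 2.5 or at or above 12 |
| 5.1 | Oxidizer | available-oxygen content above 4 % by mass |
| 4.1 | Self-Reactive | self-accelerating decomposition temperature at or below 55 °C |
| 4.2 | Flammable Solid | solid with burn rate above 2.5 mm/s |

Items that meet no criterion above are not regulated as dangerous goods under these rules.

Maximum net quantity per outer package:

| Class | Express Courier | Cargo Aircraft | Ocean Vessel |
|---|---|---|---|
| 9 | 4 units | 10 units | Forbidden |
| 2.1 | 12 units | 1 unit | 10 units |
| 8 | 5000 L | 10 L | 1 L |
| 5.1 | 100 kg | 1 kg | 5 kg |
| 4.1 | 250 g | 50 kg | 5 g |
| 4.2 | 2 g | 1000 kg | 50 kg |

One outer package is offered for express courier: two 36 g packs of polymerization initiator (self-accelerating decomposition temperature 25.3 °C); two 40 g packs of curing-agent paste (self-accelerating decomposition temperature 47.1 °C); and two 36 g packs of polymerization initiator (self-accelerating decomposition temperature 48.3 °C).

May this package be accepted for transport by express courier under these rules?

With self-accelerating decomposition temperature 25.3 °C (≤ 55 °C), the polymerization initiator falls in Class 4.1.
Self-accelerating decomposition temperature 47.1 °C meets the Class 4.1 criterion (Self-Reactive), so the curing-agent paste is Class 4.1.
Polymerization initiator: self-accelerating decomposition temperature 48.3 °C ≤ 55 °C → Class 4.1 (Self-Reactive).
Class 4.1 net quantity: (two 36 g packs = 72 g) + (two 40 g packs = 80 g) + (two 36 g packs = 72 g) = 224 g.
224 g ≤ 250 g (express courier limit, Class 4.1) — within limit.

Yes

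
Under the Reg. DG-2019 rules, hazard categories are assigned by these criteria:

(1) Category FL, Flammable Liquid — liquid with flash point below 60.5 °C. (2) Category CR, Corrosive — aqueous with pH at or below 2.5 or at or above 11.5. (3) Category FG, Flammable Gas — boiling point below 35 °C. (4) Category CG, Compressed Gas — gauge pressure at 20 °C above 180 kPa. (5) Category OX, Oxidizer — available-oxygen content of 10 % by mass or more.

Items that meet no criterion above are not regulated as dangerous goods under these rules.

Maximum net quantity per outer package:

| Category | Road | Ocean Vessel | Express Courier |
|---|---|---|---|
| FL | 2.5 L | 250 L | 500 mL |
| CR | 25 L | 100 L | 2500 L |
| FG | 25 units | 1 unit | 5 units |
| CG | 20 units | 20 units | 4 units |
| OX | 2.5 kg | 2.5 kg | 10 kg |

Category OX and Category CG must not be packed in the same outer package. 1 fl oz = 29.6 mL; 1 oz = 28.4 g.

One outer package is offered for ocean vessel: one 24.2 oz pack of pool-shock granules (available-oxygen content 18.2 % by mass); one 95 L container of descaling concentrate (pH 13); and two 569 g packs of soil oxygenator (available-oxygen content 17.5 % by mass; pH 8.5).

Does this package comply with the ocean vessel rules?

Yes

The pool-shock granules have available-oxygen content 18.2 % by mass, which is ≥ 10 % by mass, so they are Category OX (Oxidizer).
pH 13 meets the Category CR criterion (Corrosive), so the descaling concentrate is Category CR.
Available-oxygen content 17.5 % by mass meets the Category OX criterion (Oxidizer), so the soil oxygenator is Category OX.
Category OX net quantity: (one 24.2 oz pack = 687.28 g) + (two 569 g packs = 1.138 kg) = 1825.28 g.
1825.28 g ≤ 2.5 kg (ocean vessel limit, Category OX) — within limit.
Category CR quantity: 95 L.
That is within the Category CR ocean vessel limit of 100 L.
The segregation rule (Category OX with Category CG) does not apply to Category OX with Category CR.
Every hazard category is within its ocean vessel limit and no segregation rule is violated.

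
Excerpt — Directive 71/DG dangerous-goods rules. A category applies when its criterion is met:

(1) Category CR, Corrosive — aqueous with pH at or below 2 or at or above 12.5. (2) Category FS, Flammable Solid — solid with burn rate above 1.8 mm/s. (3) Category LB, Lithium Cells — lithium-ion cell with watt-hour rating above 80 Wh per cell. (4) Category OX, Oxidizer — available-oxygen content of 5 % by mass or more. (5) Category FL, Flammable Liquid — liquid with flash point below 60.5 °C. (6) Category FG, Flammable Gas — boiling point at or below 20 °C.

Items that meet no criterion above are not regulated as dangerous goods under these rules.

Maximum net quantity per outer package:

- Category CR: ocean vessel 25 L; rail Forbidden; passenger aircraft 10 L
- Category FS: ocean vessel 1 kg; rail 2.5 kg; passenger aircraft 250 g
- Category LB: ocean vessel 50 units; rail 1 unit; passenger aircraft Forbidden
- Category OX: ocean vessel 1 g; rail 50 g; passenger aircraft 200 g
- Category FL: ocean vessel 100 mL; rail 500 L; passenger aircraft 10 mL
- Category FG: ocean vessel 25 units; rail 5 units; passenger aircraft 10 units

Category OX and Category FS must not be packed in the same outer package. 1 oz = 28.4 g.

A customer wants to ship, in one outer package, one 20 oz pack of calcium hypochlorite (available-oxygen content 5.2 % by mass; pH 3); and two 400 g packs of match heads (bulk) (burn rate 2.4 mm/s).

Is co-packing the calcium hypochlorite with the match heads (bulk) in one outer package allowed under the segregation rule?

No

Calcium hypochlorite: available-oxygen content 5.2 % by mass ≥ 5 % by mass → Category OX (Oxidizer).
Match heads (bulk): burn rate 2.4 mm/s > 1.8 mm/s → Category FS (Flammable Solid).
Category OX and Category FS may not share an outer package.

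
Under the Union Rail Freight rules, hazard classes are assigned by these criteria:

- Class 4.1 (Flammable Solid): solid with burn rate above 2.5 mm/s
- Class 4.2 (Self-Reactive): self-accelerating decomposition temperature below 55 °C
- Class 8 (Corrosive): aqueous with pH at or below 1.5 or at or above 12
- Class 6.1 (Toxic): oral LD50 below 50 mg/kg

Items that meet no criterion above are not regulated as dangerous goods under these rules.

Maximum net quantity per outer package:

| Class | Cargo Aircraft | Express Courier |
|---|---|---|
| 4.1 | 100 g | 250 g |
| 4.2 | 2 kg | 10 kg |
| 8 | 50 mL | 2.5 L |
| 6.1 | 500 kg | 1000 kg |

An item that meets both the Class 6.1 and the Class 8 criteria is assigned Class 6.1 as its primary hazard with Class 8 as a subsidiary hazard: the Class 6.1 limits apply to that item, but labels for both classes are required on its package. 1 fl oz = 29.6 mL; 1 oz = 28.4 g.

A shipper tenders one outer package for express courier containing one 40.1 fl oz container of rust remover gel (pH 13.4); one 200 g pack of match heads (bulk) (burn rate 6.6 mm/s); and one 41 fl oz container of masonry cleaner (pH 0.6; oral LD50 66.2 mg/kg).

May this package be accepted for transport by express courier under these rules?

Rust remover gel: pH 13.4 ≥ 12 → Class 8 (Corrosive).
With burn rate 6.6 mm/s (> 2.5 mm/s), the match heads (bulk) fall in Class 4.1.
The masonry cleaner has pH 0.6, which is ≤ 1.5, so it is Class 8 (Corrosive).
Class 4.1 quantity: 200 g.
200 g ≤ 250 g (express courier limit, Class 4.1) — within limit.
Total Class 8: (one 40.1 fl oz container = 1186.96 mL) + (one 41 fl oz container = 1213.6 mL) = 2400.56 mL.
2400.56 mL ≤ 2.5 L (express courier limit, Class 8) — within limit.
Every hazard class is within its express courier limit and no segregation rule is violated.

Yes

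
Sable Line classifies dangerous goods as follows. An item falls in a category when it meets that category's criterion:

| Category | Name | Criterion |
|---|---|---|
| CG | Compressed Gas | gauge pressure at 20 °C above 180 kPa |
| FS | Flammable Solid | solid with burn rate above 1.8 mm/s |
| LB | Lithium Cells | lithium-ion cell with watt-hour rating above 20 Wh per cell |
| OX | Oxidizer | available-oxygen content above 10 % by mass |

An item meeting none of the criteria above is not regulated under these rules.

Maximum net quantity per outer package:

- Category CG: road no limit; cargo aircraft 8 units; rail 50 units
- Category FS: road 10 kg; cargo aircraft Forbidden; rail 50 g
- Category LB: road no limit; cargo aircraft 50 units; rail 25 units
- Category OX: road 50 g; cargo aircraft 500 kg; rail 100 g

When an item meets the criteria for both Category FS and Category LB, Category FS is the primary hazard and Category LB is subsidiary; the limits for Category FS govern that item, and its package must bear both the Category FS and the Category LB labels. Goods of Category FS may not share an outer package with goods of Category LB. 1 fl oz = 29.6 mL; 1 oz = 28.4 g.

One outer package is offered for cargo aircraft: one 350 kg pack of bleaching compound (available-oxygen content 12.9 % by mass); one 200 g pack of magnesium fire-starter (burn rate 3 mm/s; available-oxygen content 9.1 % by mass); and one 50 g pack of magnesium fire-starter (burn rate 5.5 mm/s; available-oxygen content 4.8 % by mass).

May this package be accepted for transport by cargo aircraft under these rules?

With available-oxygen content 12.9 % by mass (> 10 % by mass), the bleaching compound falls in Category OX.
With burn rate 3 mm/s (> 1.8 mm/s), the magnesium fire-starter falls in Category FS.
Burn rate 5.5 mm/s meets the Category FS criterion (Flammable Solid), so the magnesium fire-starter is Category FS.
Category FS net quantity: 200 g + 50 g = 250 g.
Category FS is Forbidden by cargo aircraft.
Category OX quantity: 350 kg.
That is within the Category OX cargo aircraft limit of 500 kg.
The segregation rule (Category FS with Category LB) does not apply to Category FS with Category OX.

No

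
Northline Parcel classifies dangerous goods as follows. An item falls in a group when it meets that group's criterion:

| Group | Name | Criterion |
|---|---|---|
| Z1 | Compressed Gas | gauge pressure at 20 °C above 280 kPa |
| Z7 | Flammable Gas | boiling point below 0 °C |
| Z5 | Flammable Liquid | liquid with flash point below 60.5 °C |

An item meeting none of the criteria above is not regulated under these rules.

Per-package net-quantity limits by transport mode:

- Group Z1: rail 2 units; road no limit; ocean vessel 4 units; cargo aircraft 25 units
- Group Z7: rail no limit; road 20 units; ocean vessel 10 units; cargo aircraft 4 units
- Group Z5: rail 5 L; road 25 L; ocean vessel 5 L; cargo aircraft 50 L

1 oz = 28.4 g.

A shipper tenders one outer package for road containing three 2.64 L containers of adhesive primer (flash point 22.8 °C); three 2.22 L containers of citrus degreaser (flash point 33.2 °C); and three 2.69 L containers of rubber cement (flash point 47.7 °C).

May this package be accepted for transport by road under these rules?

Yes

Adhesive primer: flash point 22.8 °C < 60.5 °C → Group Z5 (Flammable Liquid).
The citrus degreaser has flash point 33.2 °C, which is < 60.5 °C, so it is Group Z5 (Flammable Liquid).
Rubber cement: flash point 47.7 °C < 60.5 °C → Group Z5 (Flammable Liquid).
Group Z5 net quantity: (three 2.64 L containers = 7.92 L) + (three 2.22 L containers = 6.66 L) + (three 2.69 L containers = 8.07 L) = 22.65 L.
22.65 L ≤ 25 L (road limit, Group Z5) — within limit.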